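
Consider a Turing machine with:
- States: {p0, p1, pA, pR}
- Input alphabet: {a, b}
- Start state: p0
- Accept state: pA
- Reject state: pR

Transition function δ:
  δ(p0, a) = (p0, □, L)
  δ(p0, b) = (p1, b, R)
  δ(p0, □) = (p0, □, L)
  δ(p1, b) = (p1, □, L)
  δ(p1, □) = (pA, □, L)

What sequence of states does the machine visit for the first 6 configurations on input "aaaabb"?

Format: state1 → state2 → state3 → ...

Execution trace:
Initial: [p0]aaaabb
Step 1: δ(p0, a) = (p0, □, L) → [p0]□□aaabb
Step 2: δ(p0, □) = (p0, □, L) → [p0]□□□aaabb
Step 3: δ(p0, □) = (p0, □, L) → [p0]□□□□aaabb
Step 4: δ(p0, □) = (p0, □, L) → [p0]□□□□□aaabb
Step 5: δ(p0, □) = (p0, □, L) → [p0]□□□□□□aaabb

State sequence: p0 → p0 → p0 → p0 → p0 → p0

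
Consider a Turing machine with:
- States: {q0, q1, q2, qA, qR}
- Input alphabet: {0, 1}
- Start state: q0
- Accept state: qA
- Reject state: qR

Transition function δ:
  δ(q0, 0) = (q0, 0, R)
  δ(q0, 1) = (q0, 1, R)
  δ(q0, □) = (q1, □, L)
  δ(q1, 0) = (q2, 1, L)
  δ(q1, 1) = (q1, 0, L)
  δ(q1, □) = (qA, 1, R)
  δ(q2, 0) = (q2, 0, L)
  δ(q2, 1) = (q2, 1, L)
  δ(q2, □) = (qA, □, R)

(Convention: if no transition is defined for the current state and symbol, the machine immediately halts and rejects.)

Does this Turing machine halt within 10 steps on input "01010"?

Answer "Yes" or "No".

Execution trace:
Initial: [q0]01010
Step 1: δ(q0, 0) = (q0, 0, R) → 0[q0]1010
Step 2: δ(q0, 1) = (q0, 1, R) → 01[q0]010
Step 3: δ(q0, 0) = (q0, 0, R) → 010[q0]10
Step 4: δ(q0, 1) = (q0, 1, R) → 0101[q0]0
Step 5: δ(q0, 0) = (q0, 0, R) → 01010[q0]□
Step 6: δ(q0, □) = (q1, □, L) → 0101[q1]0□
Step 7: δ(q1, 0) = (q2, 1, L) → 010[q2]11□
Step 8: δ(q2, 1) = (q2, 1, L) → 01[q2]011□
Step 9: δ(q2, 0) = (q2, 0, L) → 0[q2]1011□
Step 10: δ(q2, 1) = (q2, 1, L) → [q2]01011□

The machine has not reached a halting state after 10 steps.
The machine did not halt within the 10-step bound.

Answer: No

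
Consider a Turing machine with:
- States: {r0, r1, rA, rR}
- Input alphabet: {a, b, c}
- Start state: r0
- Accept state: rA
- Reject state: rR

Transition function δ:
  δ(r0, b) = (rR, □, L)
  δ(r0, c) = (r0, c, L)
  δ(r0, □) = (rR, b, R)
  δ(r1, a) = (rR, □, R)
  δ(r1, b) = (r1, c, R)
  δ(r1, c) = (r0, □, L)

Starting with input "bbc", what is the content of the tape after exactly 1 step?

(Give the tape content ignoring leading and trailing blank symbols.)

Execution trace:
Initial: [r0]bbc
Step 1: δ(r0, b) = (rR, □, L) → [rR]□□bc

The machine reaches the reject state rR and halts.

After 1 step, the tape (ignoring leading/trailing blanks) is: bc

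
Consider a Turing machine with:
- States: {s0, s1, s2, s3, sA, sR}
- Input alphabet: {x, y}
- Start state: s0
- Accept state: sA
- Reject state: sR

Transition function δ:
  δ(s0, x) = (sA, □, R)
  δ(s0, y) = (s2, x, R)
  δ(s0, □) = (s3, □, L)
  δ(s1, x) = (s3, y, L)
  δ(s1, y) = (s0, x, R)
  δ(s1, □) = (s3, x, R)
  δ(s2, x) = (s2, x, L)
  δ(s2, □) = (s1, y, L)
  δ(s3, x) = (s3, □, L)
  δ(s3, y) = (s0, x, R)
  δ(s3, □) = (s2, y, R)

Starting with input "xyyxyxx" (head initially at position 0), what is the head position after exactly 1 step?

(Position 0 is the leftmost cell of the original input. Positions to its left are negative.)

Execution trace (head position shown):
Step 0: [s0]xyyxyxx  (head at position 0)
Step 1: move right → □[sA]yyxyxx  (head at position 1)

After 1 step, the head is at position 1.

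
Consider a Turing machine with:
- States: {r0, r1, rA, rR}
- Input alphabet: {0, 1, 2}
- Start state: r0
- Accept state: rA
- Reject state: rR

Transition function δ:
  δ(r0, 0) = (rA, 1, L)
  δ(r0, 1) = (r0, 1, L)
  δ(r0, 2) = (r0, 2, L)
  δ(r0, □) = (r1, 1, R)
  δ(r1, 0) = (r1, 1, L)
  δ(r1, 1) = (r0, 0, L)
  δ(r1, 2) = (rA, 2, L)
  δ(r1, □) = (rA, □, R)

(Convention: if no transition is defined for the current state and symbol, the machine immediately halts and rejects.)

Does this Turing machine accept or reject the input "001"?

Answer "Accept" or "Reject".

Execution trace:
Initial: [r0]001
Step 1: δ(r0, 0) = (rA, 1, L) → [rA]□101

The machine reaches the accept state rA and halts.

Answer: Accept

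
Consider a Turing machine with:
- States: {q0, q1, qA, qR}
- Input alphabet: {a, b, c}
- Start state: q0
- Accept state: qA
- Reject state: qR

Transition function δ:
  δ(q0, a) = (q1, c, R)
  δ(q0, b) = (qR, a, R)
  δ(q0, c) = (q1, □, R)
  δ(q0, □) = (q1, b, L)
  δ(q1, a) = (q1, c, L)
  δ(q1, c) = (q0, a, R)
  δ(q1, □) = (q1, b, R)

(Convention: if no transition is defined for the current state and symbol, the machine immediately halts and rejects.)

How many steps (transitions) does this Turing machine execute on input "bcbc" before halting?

Execution trace:
Initial: [q0]bcbc
Step 1: δ(q0, b) = (qR, a, R) → a[qR]cbc

The machine reaches the reject state qR and halts.

The machine executed 1 step before halting.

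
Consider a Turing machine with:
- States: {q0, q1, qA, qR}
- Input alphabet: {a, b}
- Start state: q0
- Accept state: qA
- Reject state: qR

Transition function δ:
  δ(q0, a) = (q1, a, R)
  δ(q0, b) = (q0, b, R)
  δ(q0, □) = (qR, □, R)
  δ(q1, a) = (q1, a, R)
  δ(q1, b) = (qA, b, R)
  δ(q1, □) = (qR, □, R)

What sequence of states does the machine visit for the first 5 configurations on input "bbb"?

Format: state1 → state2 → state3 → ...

Execution trace:
Initial: [q0]bbb
Step 1: δ(q0, b) = (q0, b, R) → b[q0]bb
Step 2: δ(q0, b) = (q0, b, R) → bb[q0]b
Step 3: δ(q0, b) = (q0, b, R) → bbb[q0]□
Step 4: δ(q0, □) = (qR, □, R) → bbb□[qR]□

The machine reaches the reject state qR and halts.

State sequence: q0 → q0 → q0 → q0 → qR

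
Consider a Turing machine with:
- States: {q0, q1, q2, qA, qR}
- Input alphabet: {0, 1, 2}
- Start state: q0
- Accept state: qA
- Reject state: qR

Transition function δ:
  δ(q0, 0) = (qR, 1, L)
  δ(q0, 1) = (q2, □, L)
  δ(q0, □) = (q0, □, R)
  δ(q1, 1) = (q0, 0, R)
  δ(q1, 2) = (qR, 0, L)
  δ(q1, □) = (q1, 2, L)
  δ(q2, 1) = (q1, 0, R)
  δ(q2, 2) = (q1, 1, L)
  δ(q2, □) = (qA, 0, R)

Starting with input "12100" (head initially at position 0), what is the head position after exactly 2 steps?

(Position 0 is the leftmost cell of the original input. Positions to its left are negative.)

Execution trace (head position shown):
Step 0: [q0]12100  (head at position 0)
Step 1: move left → [q2]□□2100  (head at position -1)
Step 2: move right → 0[qA]□2100  (head at position 0)

After 2 steps, the head is at position 0.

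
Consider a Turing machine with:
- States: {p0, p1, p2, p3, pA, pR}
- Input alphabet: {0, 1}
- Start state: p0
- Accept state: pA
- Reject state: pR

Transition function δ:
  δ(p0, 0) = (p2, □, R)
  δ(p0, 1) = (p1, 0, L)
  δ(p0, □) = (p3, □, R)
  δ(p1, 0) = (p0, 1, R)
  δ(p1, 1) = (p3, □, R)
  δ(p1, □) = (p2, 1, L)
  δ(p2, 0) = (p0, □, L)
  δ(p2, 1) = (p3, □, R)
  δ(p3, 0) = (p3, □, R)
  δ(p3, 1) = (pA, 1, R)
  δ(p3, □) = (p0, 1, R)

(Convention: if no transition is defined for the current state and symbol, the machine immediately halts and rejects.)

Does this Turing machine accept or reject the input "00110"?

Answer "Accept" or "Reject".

Execution trace:
Initial: [p0]00110
Step 1: δ(p0, 0) = (p2, □, R) → □[p2]0110
Step 2: δ(p2, 0) = (p0, □, L) → [p0]□□110
Step 3: δ(p0, □) = (p3, □, R) → □[p3]□110
Step 4: δ(p3, □) = (p0, 1, R) → □1[p0]110
Step 5: δ(p0, 1) = (p1, 0, L) → □[p1]1010
Step 6: δ(p1, 1) = (p3, □, R) → □□[p3]010
Step 7: δ(p3, 0) = (p3, □, R) → □□□[p3]10
Step 8: δ(p3, 1) = (pA, 1, R) → □□□1[pA]0

The machine reaches the accept state pA and halts.

Answer: Accept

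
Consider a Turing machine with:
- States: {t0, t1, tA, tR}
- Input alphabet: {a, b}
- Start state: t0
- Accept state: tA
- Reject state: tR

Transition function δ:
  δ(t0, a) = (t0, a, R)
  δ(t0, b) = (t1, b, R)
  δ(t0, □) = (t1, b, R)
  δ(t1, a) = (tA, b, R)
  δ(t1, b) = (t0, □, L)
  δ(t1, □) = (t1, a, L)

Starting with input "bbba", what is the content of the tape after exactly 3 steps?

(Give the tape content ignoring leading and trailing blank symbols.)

Execution trace:
Initial: [t0]bbba
Step 1: δ(t0, b) = (t1, b, R) → b[t1]bba
Step 2: δ(t1, b) = (t0, □, L) → [t0]b□ba
Step 3: δ(t0, b) = (t1, b, R) → b[t1]□ba

After 3 steps, the tape (ignoring leading/trailing blanks) is: b□ba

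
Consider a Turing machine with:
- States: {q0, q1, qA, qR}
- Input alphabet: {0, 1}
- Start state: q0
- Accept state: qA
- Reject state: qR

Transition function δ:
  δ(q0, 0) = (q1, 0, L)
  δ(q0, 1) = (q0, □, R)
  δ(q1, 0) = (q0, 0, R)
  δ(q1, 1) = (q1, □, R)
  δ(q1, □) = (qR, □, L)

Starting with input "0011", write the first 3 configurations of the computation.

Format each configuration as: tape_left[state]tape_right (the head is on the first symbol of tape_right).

Transitions applied:
Step 1: δ(q0, 0) = (q1, 0, L)
Step 2: δ(q1, □) = (qR, □, L)

The first 3 configurations are:
[q0]0011 ⊢ [q1]□0011 ⊢ [qR]□□0011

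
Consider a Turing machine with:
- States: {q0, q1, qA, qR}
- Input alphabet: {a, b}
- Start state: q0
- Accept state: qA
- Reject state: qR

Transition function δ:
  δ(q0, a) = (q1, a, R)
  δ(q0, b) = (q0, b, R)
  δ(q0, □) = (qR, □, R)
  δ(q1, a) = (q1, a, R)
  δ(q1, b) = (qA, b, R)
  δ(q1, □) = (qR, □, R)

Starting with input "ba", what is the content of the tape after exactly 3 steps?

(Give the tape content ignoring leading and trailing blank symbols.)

Execution trace:
Initial: [q0]ba
Step 1: δ(q0, b) = (q0, b, R) → b[q0]a
Step 2: δ(q0, a) = (q1, a, R) → ba[q1]□
Step 3: δ(q1, □) = (qR, □, R) → ba□[qR]□

The machine reaches the reject state qR and halts.

After 3 steps, the tape (ignoring leading/trailing blanks) is: ba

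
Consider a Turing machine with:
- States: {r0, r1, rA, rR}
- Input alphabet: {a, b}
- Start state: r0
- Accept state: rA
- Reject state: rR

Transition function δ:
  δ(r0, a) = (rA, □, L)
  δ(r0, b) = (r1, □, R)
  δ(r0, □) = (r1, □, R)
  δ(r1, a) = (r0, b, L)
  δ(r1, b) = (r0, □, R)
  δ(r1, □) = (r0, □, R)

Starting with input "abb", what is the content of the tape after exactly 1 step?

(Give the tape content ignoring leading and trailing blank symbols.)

Execution trace:
Initial: [r0]abb
Step 1: δ(r0, a) = (rA, □, L) → [rA]□□bb

The machine reaches the accept state rA and halts.

After 1 step, the tape (ignoring leading/trailing blanks) is: bb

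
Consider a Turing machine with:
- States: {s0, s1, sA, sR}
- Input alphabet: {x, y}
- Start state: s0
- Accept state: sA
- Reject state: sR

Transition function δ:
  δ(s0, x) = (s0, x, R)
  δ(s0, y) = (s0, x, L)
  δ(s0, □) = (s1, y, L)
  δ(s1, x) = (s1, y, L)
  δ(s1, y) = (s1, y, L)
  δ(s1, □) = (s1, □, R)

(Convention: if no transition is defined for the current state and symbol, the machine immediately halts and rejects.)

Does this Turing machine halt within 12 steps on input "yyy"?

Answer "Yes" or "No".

Execution trace:
Initial: [s0]yyy
Step 1: δ(s0, y) = (s0, x, L) → [s0]□xyy
Step 2: δ(s0, □) = (s1, y, L) → [s1]□yxyy
Step 3: δ(s1, □) = (s1, □, R) → □[s1]yxyy
Step 4: δ(s1, y) = (s1, y, L) → [s1]□yxyy
Step 5: δ(s1, □) = (s1, □, R) → □[s1]yxyy
Step 6: δ(s1, y) = (s1, y, L) → [s1]□yxyy
Step 7: δ(s1, □) = (s1, □, R) → □[s1]yxyy
Step 8: δ(s1, y) = (s1, y, L) → [s1]□yxyy
Step 9: δ(s1, □) = (s1, □, R) → □[s1]yxyy
Step 10: δ(s1, y) = (s1, y, L) → [s1]□yxyy
Step 11: δ(s1, □) = (s1, □, R) → □[s1]yxyy
Step 12: δ(s1, y) = (s1, y, L) → [s1]□yxyy

The machine has not reached a halting state after 12 steps.
The machine did not halt within the 12-step bound.

Answer: No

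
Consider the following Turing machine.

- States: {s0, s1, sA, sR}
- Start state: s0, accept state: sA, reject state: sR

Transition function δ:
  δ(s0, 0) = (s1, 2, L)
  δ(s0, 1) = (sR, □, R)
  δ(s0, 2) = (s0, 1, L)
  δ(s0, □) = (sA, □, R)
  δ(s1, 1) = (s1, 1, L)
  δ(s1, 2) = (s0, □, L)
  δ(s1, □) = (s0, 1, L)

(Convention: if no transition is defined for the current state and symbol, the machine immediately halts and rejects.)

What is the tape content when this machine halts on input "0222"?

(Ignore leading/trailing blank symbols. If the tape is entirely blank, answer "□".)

Execution trace:
Initial: [s0]0222
Step 1: δ(s0, 0) = (s1, 2, L) → [s1]□2222
Step 2: δ(s1, □) = (s0, 1, L) → [s0]□12222
Step 3: δ(s0, □) = (sA, □, R) → □[sA]12222

The machine reaches the accept state sA and halts.

Final tape (ignoring leading/trailing blanks): 12222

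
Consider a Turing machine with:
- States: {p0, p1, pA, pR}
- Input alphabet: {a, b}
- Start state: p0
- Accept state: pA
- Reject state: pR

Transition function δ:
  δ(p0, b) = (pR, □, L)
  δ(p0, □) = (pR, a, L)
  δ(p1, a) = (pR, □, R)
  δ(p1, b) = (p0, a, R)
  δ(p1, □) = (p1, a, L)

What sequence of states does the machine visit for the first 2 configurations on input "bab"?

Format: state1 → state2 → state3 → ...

Execution trace:
Initial: [p0]bab
Step 1: δ(p0, b) = (pR, □, L) → [pR]□□ab

The machine reaches the reject state pR and halts.

State sequence: p0 → pR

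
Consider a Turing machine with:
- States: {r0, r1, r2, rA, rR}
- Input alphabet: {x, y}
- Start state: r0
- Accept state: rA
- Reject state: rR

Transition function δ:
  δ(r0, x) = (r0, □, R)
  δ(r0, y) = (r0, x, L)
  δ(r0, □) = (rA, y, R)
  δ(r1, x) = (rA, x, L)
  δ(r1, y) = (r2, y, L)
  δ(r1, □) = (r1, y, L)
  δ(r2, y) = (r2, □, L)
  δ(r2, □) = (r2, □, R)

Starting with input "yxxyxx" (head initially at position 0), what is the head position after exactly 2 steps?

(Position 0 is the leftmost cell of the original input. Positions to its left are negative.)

Execution trace (head position shown):
Step 0: [r0]yxxyxx  (head at position 0)
Step 1: move left → [r0]□xxxyxx  (head at position -1)
Step 2: move right → y[rA]xxxyxx  (head at position 0)

After 2 steps, the head is at position 0.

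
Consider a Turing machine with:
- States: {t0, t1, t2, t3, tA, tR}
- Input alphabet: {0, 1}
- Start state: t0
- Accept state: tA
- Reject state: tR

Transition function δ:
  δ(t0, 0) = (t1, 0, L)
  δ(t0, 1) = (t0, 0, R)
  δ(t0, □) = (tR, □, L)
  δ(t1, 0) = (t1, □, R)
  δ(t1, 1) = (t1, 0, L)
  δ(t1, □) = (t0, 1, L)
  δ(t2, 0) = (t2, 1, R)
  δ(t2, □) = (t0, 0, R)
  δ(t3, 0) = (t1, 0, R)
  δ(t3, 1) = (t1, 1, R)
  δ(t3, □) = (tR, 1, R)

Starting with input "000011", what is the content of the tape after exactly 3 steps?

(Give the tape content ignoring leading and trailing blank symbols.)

Execution trace:
Initial: [t0]000011
Step 1: δ(t0, 0) = (t1, 0, L) → [t1]□000011
Step 2: δ(t1, □) = (t0, 1, L) → [t0]□1000011
Step 3: δ(t0, □) = (tR, □, L) → [tR]□□1000011

The machine reaches the reject state tR and halts.

After 3 steps, the tape (ignoring leading/trailing blanks) is: 1000011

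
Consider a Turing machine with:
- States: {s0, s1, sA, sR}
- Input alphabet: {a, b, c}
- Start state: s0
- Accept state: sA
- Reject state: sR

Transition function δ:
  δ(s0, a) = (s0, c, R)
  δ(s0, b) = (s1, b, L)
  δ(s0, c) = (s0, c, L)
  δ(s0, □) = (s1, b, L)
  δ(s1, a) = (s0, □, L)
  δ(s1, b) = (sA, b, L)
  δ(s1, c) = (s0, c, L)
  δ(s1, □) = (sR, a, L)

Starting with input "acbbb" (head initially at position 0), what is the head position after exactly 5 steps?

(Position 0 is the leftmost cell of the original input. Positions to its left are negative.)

Execution trace (head position shown):
Step 0: [s0]acbbb  (head at position 0)
Step 1: move right → c[s0]cbbb  (head at position 1)
Step 2: move left → [s0]ccbbb  (head at position 0)
Step 3: move left → [s0]□ccbbb  (head at position -1)
Step 4: move left → [s1]□bccbbb  (head at position -2)
Step 5: move left → [sR]□abccbbb  (head at position -3)

After 5 steps, the head is at position -3.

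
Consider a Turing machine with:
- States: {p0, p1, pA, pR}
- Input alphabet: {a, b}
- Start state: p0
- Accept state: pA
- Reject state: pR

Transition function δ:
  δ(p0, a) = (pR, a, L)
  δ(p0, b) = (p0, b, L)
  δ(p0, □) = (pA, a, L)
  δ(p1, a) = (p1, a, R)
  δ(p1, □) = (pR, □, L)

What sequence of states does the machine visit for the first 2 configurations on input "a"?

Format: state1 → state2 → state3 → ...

Execution trace:
Initial: [p0]a
Step 1: δ(p0, a) = (pR, a, L) → [pR]□a

The machine reaches the reject state pR and halts.

State sequence: p0 → pR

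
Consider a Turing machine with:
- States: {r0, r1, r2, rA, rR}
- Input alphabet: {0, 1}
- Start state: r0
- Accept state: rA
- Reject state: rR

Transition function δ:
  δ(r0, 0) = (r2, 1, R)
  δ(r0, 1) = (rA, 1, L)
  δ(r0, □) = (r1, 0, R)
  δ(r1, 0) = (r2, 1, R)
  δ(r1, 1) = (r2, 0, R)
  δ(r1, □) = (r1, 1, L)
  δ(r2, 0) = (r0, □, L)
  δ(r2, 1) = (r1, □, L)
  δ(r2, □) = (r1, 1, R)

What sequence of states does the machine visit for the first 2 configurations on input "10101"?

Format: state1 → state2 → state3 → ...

Execution trace:
Initial: [r0]10101
Step 1: δ(r0, 1) = (rA, 1, L) → [rA]□10101

The machine reaches the accept state rA and halts.

State sequence: r0 → rA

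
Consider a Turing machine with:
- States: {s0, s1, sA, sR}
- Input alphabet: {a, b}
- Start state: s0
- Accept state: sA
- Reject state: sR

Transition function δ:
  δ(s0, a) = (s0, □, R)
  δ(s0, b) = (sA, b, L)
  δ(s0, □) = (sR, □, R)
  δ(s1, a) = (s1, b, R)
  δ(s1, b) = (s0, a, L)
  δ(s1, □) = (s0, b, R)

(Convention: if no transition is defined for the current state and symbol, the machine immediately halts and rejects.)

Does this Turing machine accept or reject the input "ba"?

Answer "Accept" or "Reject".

Execution trace:
Initial: [s0]ba
Step 1: δ(s0, b) = (sA, b, L) → [sA]□ba

The machine reaches the accept state sA and halts.

Answer: Accept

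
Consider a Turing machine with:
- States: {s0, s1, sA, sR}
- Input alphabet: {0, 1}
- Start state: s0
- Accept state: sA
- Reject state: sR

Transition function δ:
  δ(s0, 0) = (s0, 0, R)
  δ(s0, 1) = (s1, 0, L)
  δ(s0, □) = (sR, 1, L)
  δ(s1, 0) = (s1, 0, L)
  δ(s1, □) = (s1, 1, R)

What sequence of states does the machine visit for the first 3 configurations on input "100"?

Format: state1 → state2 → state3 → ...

Execution trace:
Initial: [s0]100
Step 1: δ(s0, 1) = (s1, 0, L) → [s1]□000
Step 2: δ(s1, □) = (s1, 1, R) → 1[s1]000

State sequence: s0 → s1 → s1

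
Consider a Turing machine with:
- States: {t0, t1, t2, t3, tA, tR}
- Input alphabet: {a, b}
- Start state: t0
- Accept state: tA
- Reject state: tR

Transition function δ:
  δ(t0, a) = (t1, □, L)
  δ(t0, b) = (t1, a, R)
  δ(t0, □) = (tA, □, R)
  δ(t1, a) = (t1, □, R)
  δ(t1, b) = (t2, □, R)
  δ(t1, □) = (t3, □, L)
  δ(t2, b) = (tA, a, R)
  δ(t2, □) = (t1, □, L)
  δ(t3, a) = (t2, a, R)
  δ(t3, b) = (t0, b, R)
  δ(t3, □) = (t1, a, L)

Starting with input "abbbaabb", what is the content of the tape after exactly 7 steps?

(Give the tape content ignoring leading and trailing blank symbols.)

Execution trace:
Initial: [t0]abbbaabb
Step 1: δ(t0, a) = (t1, □, L) → [t1]□□bbbaabb
Step 2: δ(t1, □) = (t3, □, L) → [t3]□□□bbbaabb
Step 3: δ(t3, □) = (t1, a, L) → [t1]□a□□bbbaabb
Step 4: δ(t1, □) = (t3, □, L) → [t3]□□a□□bbbaabb
Step 5: δ(t3, □) = (t1, a, L) → [t1]□a□a□□bbbaabb
Step 6: δ(t1, □) = (t3, □, L) → [t3]□□a□a□□bbbaabb
Step 7: δ(t3, □) = (t1, a, L) → [t1]□a□a□a□□bbbaabb

After 7 steps, the tape (ignoring leading/trailing blanks) is: a□a□a□□bbbaabb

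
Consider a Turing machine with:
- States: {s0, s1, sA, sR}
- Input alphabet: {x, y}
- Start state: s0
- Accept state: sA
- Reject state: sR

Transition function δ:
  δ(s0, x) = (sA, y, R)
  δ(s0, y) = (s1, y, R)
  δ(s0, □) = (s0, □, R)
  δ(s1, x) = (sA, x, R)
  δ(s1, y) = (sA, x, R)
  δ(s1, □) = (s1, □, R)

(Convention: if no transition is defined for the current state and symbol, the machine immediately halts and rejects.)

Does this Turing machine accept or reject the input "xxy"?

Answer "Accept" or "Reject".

Execution trace:
Initial: [s0]xxy
Step 1: δ(s0, x) = (sA, y, R) → y[sA]xy

The machine reaches the accept state sA and halts.

Answer: Accept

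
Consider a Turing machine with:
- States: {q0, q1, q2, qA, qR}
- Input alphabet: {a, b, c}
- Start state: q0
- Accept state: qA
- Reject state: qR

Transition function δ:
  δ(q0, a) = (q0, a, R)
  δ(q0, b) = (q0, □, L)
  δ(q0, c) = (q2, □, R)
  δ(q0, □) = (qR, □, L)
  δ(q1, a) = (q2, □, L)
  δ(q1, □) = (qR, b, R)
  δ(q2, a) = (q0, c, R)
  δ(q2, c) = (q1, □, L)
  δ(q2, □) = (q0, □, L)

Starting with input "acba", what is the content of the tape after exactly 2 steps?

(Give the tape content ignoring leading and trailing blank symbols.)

Execution trace:
Initial: [q0]acba
Step 1: δ(q0, a) = (q0, a, R) → a[q0]cba
Step 2: δ(q0, c) = (q2, □, R) → a□[q2]ba

No transition is defined for δ(q2, b). By convention the machine halts and rejects.

After 2 steps, the tape (ignoring leading/trailing blanks) is: a□ba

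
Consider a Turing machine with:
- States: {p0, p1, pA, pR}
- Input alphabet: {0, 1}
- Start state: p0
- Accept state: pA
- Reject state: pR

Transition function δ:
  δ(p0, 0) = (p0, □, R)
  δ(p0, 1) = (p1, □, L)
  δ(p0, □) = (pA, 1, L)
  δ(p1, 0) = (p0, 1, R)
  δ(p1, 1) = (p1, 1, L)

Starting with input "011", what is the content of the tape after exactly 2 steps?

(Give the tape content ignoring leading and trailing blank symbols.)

Execution trace:
Initial: [p0]011
Step 1: δ(p0, 0) = (p0, □, R) → □[p0]11
Step 2: δ(p0, 1) = (p1, □, L) → [p1]□□1

No transition is defined for δ(p1, □). By convention the machine halts and rejects.

After 2 steps, the tape (ignoring leading/trailing blanks) is: 1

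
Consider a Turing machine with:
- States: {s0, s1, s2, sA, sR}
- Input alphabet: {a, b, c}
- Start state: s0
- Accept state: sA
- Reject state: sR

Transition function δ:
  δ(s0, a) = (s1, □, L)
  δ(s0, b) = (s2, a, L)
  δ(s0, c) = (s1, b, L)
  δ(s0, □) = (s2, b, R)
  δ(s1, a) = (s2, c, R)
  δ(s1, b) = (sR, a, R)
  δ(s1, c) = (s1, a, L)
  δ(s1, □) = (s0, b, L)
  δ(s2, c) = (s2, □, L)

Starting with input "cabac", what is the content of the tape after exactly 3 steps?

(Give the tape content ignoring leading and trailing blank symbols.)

Execution trace:
Initial: [s0]cabac
Step 1: δ(s0, c) = (s1, b, L) → [s1]□babac
Step 2: δ(s1, □) = (s0, b, L) → [s0]□bbabac
Step 3: δ(s0, □) = (s2, b, R) → b[s2]bbabac

No transition is defined for δ(s2, b). By convention the machine halts and rejects.

After 3 steps, the tape (ignoring leading/trailing blanks) is: bbbabac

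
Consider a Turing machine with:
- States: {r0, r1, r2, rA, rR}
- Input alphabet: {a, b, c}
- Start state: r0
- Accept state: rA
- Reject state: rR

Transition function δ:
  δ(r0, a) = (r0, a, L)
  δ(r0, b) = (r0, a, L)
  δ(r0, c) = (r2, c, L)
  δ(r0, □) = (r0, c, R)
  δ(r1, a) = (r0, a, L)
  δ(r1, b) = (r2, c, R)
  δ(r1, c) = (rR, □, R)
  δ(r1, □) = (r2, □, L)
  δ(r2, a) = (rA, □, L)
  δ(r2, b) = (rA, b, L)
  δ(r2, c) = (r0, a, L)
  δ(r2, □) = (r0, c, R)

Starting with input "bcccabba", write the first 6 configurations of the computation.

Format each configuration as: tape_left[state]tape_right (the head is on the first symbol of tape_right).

Transitions applied:
Step 1: δ(r0, b) = (r0, a, L)
Step 2: δ(r0, □) = (r0, c, R)
Step 3: δ(r0, a) = (r0, a, L)
Step 4: δ(r0, c) = (r2, c, L)
Step 5: δ(r2, □) = (r0, c, R)

The first 6 configurations are:
[r0]bcccabba ⊢ [r0]□acccabba ⊢ c[r0]acccabba ⊢ [r0]cacccabba ⊢ [r2]□cacccabba ⊢ c[r0]cacccabba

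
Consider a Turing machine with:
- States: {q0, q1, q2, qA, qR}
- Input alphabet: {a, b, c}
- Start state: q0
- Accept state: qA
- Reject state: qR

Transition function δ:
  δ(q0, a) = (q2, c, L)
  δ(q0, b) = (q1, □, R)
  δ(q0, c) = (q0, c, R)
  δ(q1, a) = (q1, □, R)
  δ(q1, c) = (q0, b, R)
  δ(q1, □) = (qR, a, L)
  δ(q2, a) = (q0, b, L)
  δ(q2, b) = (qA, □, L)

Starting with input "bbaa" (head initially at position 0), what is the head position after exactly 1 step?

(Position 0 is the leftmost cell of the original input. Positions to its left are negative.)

Execution trace (head position shown):
Step 0: [q0]bbaa  (head at position 0)
Step 1: move right → □[q1]baa  (head at position 1)

After 1 step, the head is at position 1.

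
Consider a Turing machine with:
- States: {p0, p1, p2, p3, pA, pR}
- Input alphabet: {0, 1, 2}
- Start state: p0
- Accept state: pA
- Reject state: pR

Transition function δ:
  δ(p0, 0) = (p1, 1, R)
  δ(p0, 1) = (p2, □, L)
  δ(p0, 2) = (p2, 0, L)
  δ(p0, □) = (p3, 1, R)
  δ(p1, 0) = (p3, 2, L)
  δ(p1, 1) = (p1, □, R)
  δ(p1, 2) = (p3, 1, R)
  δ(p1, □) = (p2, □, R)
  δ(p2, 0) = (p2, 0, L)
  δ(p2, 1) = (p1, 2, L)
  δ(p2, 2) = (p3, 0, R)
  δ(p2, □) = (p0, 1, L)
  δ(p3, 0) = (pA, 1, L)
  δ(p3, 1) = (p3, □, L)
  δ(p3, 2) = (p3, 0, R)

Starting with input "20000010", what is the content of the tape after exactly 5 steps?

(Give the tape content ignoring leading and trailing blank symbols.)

Execution trace:
Initial: [p0]20000010
Step 1: δ(p0, 2) = (p2, 0, L) → [p2]□00000010
Step 2: δ(p2, □) = (p0, 1, L) → [p0]□100000010
Step 3: δ(p0, □) = (p3, 1, R) → 1[p3]100000010
Step 4: δ(p3, 1) = (p3, □, L) → [p3]1□00000010
Step 5: δ(p3, 1) = (p3, □, L) → [p3]□□□00000010

No transition is defined for δ(p3, □). By convention the machine halts and rejects.

After 5 steps, the tape (ignoring leading/trailing blanks) is: 00000010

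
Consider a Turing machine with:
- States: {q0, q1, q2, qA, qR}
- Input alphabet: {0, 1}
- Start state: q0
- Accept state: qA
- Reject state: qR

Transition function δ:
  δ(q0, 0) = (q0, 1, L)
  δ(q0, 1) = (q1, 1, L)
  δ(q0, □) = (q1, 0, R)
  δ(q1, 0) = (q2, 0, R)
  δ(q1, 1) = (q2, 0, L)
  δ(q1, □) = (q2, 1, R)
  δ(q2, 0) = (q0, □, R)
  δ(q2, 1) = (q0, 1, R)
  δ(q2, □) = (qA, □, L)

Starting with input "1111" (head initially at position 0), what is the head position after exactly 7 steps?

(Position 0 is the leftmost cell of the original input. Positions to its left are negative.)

Execution trace (head position shown):
Step 0: [q0]1111  (head at position 0)
Step 1: move left → [q1]□1111  (head at position -1)
Step 2: move right → 1[q2]1111  (head at position 0)
Step 3: move right → 11[q0]111  (head at position 1)
Step 4: move left → 1[q1]1111  (head at position 0)
Step 5: move left → [q2]10111  (head at position -1)
Step 6: move right → 1[q0]0111  (head at position 0)
Step 7: move left → [q0]11111  (head at position -1)

After 7 steps, the head is at position -1.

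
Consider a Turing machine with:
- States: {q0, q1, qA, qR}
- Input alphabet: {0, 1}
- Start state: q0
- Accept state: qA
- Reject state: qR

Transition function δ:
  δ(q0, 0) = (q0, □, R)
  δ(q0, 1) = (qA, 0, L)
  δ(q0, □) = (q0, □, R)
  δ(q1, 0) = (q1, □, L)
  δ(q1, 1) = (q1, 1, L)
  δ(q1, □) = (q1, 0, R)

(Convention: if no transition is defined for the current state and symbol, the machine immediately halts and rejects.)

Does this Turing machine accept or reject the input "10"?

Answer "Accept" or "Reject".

Execution trace:
Initial: [q0]10
Step 1: δ(q0, 1) = (qA, 0, L) → [qA]□00

The machine reaches the accept state qA and halts.

Answer: Accept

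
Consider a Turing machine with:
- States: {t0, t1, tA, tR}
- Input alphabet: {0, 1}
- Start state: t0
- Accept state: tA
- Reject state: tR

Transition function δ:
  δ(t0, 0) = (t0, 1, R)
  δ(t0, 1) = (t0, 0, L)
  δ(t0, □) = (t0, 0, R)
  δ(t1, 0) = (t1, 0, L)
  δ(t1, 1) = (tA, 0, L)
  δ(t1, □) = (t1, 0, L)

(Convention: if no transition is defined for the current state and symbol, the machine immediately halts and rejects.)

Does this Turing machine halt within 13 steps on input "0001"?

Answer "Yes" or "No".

Execution trace:
Initial: [t0]0001
Step 1: δ(t0, 0) = (t0, 1, R) → 1[t0]001
Step 2: δ(t0, 0) = (t0, 1, R) → 11[t0]01
Step 3: δ(t0, 0) = (t0, 1, R) → 111[t0]1
Step 4: δ(t0, 1) = (t0, 0, L) → 11[t0]10
Step 5: δ(t0, 1) = (t0, 0, L) → 1[t0]100
Step 6: δ(t0, 1) = (t0, 0, L) → [t0]1000
Step 7: δ(t0, 1) = (t0, 0, L) → [t0]□0000
Step 8: δ(t0, □) = (t0, 0, R) → 0[t0]0000
Step 9: δ(t0, 0) = (t0, 1, R) → 01[t0]000
Step 10: δ(t0, 0) = (t0, 1, R) → 011[t0]00
Step 11: δ(t0, 0) = (t0, 1, R) → 0111[t0]0
Step 12: δ(t0, 0) = (t0, 1, R) → 01111[t0]□
Step 13: δ(t0, □) = (t0, 0, R) → 011110[t0]□

The machine has not reached a halting state after 13 steps.
The machine did not halt within the 13-step bound.

Answer: No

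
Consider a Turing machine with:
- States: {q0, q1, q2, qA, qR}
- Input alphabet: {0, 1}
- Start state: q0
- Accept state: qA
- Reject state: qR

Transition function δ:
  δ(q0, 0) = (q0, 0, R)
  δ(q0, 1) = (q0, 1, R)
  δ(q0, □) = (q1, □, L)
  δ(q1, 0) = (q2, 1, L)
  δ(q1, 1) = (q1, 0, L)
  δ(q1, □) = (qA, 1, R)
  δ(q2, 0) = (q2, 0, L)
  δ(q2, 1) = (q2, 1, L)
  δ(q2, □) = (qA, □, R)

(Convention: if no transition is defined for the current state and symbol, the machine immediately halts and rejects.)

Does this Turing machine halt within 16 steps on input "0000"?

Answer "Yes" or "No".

Execution trace:
Initial: [q0]0000
Step 1: δ(q0, 0) = (q0, 0, R) → 0[q0]000
Step 2: δ(q0, 0) = (q0, 0, R) → 00[q0]00
Step 3: δ(q0, 0) = (q0, 0, R) → 000[q0]0
Step 4: δ(q0, 0) = (q0, 0, R) → 0000[q0]□
Step 5: δ(q0, □) = (q1, □, L) → 000[q1]0□
Step 6: δ(q1, 0) = (q2, 1, L) → 00[q2]01□
Step 7: δ(q2, 0) = (q2, 0, L) → 0[q2]001□
Step 8: δ(q2, 0) = (q2, 0, L) → [q2]0001□
Step 9: δ(q2, 0) = (q2, 0, L) → [q2]□0001□
Step 10: δ(q2, □) = (qA, □, R) → □[qA]0001□

The machine reaches the accept state qA and halts.
The machine halted after 10 steps (within the 16-step bound).

Answer: Yes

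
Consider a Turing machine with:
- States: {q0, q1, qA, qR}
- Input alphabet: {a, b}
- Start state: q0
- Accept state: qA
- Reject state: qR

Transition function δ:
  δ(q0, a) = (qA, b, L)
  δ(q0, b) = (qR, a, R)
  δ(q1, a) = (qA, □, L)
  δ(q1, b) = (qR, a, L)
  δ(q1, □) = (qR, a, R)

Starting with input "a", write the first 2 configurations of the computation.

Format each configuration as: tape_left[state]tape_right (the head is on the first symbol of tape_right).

Transitions applied:
Step 1: δ(q0, a) = (qA, b, L)

The first 2 configurations are:
[q0]a ⊢ [qA]□b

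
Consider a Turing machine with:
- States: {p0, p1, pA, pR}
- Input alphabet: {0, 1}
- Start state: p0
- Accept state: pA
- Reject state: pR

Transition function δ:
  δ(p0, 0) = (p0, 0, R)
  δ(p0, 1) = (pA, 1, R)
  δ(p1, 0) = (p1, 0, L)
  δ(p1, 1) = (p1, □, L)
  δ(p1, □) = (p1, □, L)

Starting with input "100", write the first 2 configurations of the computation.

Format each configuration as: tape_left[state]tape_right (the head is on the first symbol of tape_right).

Transitions applied:
Step 1: δ(p0, 1) = (pA, 1, R)

The first 2 configurations are:
[p0]100 ⊢ 1[pA]00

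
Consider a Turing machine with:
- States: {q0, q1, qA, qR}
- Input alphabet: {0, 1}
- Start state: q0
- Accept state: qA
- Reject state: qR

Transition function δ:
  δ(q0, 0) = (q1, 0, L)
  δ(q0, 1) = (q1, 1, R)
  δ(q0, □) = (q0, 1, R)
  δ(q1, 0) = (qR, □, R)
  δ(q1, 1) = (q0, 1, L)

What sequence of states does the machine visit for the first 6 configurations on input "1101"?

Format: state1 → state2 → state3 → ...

Execution trace:
Initial: [q0]1101
Step 1: δ(q0, 1) = (q1, 1, R) → 1[q1]101
Step 2: δ(q1, 1) = (q0, 1, L) → [q0]1101
Step 3: δ(q0, 1) = (q1, 1, R) → 1[q1]101
Step 4: δ(q1, 1) = (q0, 1, L) → [q0]1101
Step 5: δ(q0, 1) = (q1, 1, R) → 1[q1]101

State sequence: q0 → q1 → q0 → q1 → q0 → q1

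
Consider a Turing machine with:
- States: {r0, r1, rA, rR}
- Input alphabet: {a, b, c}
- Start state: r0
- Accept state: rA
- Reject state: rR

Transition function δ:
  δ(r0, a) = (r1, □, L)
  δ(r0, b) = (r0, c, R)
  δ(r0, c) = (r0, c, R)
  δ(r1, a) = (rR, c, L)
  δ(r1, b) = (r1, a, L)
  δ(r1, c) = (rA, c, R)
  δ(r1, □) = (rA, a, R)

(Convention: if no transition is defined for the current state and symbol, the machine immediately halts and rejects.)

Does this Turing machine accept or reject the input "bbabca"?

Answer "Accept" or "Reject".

Execution trace:
Initial: [r0]bbabca
Step 1: δ(r0, b) = (r0, c, R) → c[r0]babca
Step 2: δ(r0, b) = (r0, c, R) → cc[r0]abca
Step 3: δ(r0, a) = (r1, □, L) → c[r1]c□bca
Step 4: δ(r1, c) = (rA, c, R) → cc[rA]□bca

The machine reaches the accept state rA and halts.

Answer: Accept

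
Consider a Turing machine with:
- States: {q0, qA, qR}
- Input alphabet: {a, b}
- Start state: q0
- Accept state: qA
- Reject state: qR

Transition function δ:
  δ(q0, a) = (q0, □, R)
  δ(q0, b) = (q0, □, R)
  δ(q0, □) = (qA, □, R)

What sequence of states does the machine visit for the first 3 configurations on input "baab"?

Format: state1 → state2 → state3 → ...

Execution trace:
Initial: [q0]baab
Step 1: δ(q0, b) = (q0, □, R) → □[q0]aab
Step 2: δ(q0, a) = (q0, □, R) → □□[q0]ab

State sequence: q0 → q0 → q0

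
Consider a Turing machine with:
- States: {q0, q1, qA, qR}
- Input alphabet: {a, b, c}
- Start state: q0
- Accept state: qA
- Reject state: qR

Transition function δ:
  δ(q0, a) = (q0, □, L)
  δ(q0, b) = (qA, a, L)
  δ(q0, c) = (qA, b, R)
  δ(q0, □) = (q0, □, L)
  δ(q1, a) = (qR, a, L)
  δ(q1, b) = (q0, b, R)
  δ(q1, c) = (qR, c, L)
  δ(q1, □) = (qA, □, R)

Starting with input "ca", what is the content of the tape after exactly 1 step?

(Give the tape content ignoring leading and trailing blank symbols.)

Execution trace:
Initial: [q0]ca
Step 1: δ(q0, c) = (qA, b, R) → b[qA]a

The machine reaches the accept state qA and halts.

After 1 step, the tape (ignoring leading/trailing blanks) is: ba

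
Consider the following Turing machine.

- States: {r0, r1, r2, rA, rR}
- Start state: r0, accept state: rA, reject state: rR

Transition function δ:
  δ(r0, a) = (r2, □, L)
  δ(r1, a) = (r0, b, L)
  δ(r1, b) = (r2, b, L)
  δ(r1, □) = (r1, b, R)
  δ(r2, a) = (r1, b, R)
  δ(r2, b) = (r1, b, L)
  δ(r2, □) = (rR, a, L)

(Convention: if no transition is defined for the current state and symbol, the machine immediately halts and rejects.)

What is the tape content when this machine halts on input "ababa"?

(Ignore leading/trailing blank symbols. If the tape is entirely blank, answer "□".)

Execution trace:
Initial: [r0]ababa
Step 1: δ(r0, a) = (r2, □, L) → [r2]□□baba
Step 2: δ(r2, □) = (rR, a, L) → [rR]□a□baba

The machine reaches the reject state rR and halts.

Final tape (ignoring leading/trailing blanks): a□baba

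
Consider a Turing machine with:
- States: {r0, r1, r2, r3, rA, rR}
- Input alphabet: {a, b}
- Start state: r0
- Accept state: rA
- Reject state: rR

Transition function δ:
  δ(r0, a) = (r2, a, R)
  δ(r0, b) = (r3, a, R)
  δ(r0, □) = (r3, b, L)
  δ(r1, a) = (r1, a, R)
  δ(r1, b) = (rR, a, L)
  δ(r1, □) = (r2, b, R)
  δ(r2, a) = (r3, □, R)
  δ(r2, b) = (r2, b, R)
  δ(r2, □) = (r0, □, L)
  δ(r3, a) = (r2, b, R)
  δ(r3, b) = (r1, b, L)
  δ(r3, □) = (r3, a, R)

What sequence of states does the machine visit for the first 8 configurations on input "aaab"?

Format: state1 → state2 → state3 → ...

Execution trace:
Initial: [r0]aaab
Step 1: δ(r0, a) = (r2, a, R) → a[r2]aab
Step 2: δ(r2, a) = (r3, □, R) → a□[r3]ab
Step 3: δ(r3, a) = (r2, b, R) → a□b[r2]b
Step 4: δ(r2, b) = (r2, b, R) → a□bb[r2]□
Step 5: δ(r2, □) = (r0, □, L) → a□b[r0]b□
Step 6: δ(r0, b) = (r3, a, R) → a□ba[r3]□
Step 7: δ(r3, □) = (r3, a, R) → a□baa[r3]□

State sequence: r0 → r2 → r3 → r2 → r2 → r0 → r3 → r3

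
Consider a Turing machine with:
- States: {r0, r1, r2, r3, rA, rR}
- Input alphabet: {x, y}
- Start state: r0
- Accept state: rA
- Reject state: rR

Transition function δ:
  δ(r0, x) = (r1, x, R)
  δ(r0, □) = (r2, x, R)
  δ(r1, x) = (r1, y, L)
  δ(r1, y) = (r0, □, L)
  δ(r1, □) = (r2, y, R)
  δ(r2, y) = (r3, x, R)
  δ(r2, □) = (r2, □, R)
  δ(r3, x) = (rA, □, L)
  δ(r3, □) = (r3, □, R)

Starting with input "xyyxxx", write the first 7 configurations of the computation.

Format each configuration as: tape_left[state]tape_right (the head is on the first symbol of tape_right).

Transitions applied:
Step 1: δ(r0, x) = (r1, x, R)
Step 2: δ(r1, y) = (r0, □, L)
Step 3: δ(r0, x) = (r1, x, R)
Step 4: δ(r1, □) = (r2, y, R)
Step 5: δ(r2, y) = (r3, x, R)
Step 6: δ(r3, x) = (rA, □, L)

The first 7 configurations are:
[r0]xyyxxx ⊢ x[r1]yyxxx ⊢ [r0]x□yxxx ⊢ x[r1]□yxxx ⊢ xy[r2]yxxx ⊢ xyx[r3]xxx ⊢ xy[rA]x□xx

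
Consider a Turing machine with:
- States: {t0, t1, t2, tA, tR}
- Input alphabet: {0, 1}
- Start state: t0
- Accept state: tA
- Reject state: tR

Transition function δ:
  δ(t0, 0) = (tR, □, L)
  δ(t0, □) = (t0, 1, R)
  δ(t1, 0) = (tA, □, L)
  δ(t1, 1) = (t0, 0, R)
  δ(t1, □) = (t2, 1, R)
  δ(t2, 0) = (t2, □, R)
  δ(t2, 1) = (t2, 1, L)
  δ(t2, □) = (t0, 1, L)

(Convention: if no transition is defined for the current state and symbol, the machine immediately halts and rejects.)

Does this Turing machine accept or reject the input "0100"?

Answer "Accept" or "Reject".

Execution trace:
Initial: [t0]0100
Step 1: δ(t0, 0) = (tR, □, L) → [tR]□□100

The machine reaches the reject state tR and halts.

Answer: Reject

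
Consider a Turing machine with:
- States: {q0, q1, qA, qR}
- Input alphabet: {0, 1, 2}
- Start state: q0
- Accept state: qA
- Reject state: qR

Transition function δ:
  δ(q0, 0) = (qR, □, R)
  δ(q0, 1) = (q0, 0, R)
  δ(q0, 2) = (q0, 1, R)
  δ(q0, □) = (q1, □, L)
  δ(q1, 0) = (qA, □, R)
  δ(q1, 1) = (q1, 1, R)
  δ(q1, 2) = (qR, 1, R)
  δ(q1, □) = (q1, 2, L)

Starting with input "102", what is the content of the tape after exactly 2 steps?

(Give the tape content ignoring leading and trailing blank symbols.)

Execution trace:
Initial: [q0]102
Step 1: δ(q0, 1) = (q0, 0, R) → 0[q0]02
Step 2: δ(q0, 0) = (qR, □, R) → 0□[qR]2

The machine reaches the reject state qR and halts.

After 2 steps, the tape (ignoring leading/trailing blanks) is: 0□2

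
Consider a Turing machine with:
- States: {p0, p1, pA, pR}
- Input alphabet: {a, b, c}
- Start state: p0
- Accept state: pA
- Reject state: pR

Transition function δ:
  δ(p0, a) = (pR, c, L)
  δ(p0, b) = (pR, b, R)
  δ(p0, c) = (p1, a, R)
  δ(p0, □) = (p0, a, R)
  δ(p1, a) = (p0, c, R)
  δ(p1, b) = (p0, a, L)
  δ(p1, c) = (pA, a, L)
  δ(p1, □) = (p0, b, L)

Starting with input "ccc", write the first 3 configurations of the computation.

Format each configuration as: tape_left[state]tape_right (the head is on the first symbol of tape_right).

Transitions applied:
Step 1: δ(p0, c) = (p1, a, R)
Step 2: δ(p1, c) = (pA, a, L)

The first 3 configurations are:
[p0]ccc ⊢ a[p1]cc ⊢ [pA]aac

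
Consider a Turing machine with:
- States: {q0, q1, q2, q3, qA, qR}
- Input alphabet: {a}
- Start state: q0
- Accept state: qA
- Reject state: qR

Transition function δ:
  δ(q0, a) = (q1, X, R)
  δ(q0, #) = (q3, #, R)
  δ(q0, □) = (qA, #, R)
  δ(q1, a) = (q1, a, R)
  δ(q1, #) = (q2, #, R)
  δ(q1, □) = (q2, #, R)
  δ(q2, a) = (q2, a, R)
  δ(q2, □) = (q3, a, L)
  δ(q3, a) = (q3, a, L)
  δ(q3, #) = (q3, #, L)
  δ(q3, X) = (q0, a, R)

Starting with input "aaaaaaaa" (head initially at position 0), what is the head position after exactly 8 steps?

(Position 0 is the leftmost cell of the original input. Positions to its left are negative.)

Execution trace (head position shown):
Step 0: [q0]aaaaaaaa  (head at position 0)
Step 1: move right → X[q1]aaaaaaa  (head at position 1)
Step 2: move right → Xa[q1]aaaaaa  (head at position 2)
Step 3: move right → Xaa[q1]aaaaa  (head at position 3)
Step 4: move right → Xaaa[q1]aaaa  (head at position 4)
Step 5: move right → Xaaaa[q1]aaa  (head at position 5)
Step 6: move right → Xaaaaa[q1]aa  (head at position 6)
Step 7: move right → Xaaaaaa[q1]a  (head at position 7)
Step 8: move right → Xaaaaaaa[q1]□  (head at position 8)

After 8 steps, the head is at position 8.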